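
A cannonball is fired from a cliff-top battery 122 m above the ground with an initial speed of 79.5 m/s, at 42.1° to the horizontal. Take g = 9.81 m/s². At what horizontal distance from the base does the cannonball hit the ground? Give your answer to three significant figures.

Components: v_x = 79.5 cos 42.1° = 58.99 m/s, v_y = 79.5 sin 42.1° = 53.30 m/s.
Vertical: 0 = 122 + 53.30 t − ½(9.81) t² ⇒ 4.905 t² − 53.30 t − 122 = 0.
t = [53.30 + √(2841 + 2394)] / 9.810 = 12.81 s.
Horizontal: R = v_x · t = 58.99 × 12.81 = 756 m.

756 m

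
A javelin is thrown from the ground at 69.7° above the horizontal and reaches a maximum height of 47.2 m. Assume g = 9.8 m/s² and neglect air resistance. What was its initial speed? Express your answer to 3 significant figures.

32.4 m/s

At maximum height v_y = 0, so (v₀ sin θ)² = 2 g H.
v₀ sin 69.7° = √(2 × 9.8 × 47.2) = 30.42 m/s.
v₀ = 30.42 / sin 69.7° = 30.42 / 0.9379 = 32.4 m/s.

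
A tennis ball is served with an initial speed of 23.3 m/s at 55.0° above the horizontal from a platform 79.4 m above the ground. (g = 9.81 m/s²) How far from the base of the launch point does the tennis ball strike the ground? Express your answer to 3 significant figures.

Components: v_x = 23.3 cos 55.0° = 13.36 m/s, v_y = 23.3 sin 55.0° = 19.09 m/s.
Vertical: 0 = 79.4 + 19.09 t − ½(9.81) t² ⇒ 4.905 t² − 19.09 t − 79.4 = 0.
t = [19.09 + √(364.4 + 1558)] / 9.810 = 6.415 s.
Horizontal: R = v_x · t = 13.36 × 6.415 = 85.7 m.

85.7 m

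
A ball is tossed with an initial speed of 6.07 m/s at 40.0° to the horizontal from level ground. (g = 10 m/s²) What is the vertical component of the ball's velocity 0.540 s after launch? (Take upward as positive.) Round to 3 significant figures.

Initial vertical component: v_y0 = 6.07 sin 40.0° = 3.902 m/s.
v_y(t) = v_y0 − g t = 3.902 − 10 × 0.540 = -1.50 m/s.

-1.50 m/s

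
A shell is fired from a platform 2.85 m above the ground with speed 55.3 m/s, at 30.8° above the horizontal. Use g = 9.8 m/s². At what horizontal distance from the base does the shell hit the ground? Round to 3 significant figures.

Components: v_x = 55.3 cos 30.8° = 47.50 m/s, v_y = 55.3 sin 30.8° = 28.32 m/s.
Vertical: 0 = 2.85 + 28.32 t − ½(9.8) t² ⇒ 4.900 t² − 28.32 t − 2.85 = 0.
t = [28.32 + √(802.0 + 55.86)] / 9.800 = 5.878 s.
Horizontal: R = v_x · t = 47.50 × 5.878 = 279 m.

279 m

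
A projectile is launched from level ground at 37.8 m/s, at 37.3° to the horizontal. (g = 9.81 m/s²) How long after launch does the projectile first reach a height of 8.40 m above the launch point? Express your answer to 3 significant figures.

v_y0 = 37.8 sin 37.3° = 22.91 m/s.
Set y = v_y0 t − ½ g t² = 8.40: 4.905 t² − 22.91 t + 8.40 = 0.
t = [22.91 ± √(524.9 − 164.8)] / 9.81 = (22.91 ± 18.98) / 9.81, giving t = 0.401 s or t = 4.27 s.
The projectile is on the way up at the first time, so t = 0.401 s.

0.401 s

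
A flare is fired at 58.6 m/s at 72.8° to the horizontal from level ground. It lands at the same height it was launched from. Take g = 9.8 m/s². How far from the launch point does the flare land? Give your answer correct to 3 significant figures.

198 m

For level ground, R = v₀² sin(2θ) / g.
sin(2 × 72.8°) = sin 145.6° = 0.5650.
R = (58.6)² × 0.5650 / 9.8 = 198 m.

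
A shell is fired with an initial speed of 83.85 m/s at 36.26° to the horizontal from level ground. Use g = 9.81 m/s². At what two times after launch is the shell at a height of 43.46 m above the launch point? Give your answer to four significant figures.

0.9692 s and 9.141 s

v_y0 = 83.85 sin 36.26° = 49.593 m/s.
Set y = v_y0 t − ½ g t² = 43.46: 4.905 t² − 49.593 t + 43.46 = 0.
t = [49.593 ± √(2459.5 − 852.69)] / 9.81 = (49.593 ± 40.085) / 9.81, giving t = 0.9692 s or t = 9.141 s.
So the shell is at 43.46 m at t = 0.9692 s (rising) and t = 9.141 s (falling).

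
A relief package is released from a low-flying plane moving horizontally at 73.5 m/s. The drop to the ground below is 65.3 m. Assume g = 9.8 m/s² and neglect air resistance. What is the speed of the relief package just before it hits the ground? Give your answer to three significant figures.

Fall time: t = √(2 × 65.3 / 9.8) = 3.651 s.
At impact: v_x = 73.5 m/s (unchanged), v_y = g t = 9.8 × 3.651 = 35.78 m/s.
Speed = √(v_x² + v_y²) = √(5402 + 1280) = 81.7 m/s.

81.7 m/s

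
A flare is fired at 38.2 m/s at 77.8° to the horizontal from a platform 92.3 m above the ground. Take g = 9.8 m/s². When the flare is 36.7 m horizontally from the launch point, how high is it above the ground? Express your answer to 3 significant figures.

v_x = 38.2 cos 77.8° = 8.073 m/s, v_y0 = 38.2 sin 77.8° = 37.34 m/s.
Time to reach x = 36.7 m: t = x / v_x = 36.7 / 8.073 = 4.546 s.
y = 92.3 + v_y0 t − ½ g t² = 92.3 + 37.34×4.546 − 4.900×4.546² = 161 m.

161 m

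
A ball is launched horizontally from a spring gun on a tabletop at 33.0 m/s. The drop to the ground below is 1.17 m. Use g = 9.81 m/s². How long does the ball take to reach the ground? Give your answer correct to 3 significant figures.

0.488 s

The horizontal speed doesn't affect the fall. With v_y0 = 0, h = ½ g t².
t = √(2 × 1.17 / 9.81) = √0.2385 = 0.488 s.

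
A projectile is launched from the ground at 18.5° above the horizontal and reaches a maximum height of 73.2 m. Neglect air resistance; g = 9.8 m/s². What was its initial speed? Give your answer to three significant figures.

119 m/s

At maximum height v_y = 0, so (v₀ sin θ)² = 2 g H.
v₀ sin 18.5° = √(2 × 9.8 × 73.2) = 37.88 m/s.
v₀ = 37.88 / sin 18.5° = 37.88 / 0.3173 = 119 m/s.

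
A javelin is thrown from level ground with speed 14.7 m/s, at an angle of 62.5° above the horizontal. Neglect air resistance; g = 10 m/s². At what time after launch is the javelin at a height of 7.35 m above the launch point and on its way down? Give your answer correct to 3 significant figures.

v_y0 = 14.7 sin 62.5° = 13.04 m/s.
Set y = v_y0 t − ½ g t² = 7.35: 5.000 t² − 13.04 t + 7.35 = 0.
t = [13.04 ± √(170.0 − 147.0)] / 10 = (13.04 ± 4.796) / 10, giving t = 0.824 s or t = 1.78 s.
On the way down corresponds to the larger root: t = 1.78 s.

1.78 s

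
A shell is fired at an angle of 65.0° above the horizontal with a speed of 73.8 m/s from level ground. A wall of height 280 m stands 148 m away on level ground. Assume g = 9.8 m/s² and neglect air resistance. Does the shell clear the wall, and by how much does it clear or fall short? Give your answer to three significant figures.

v_x = 73.8 cos 65.0° = 31.19 m/s; v_y0 = 73.8 sin 65.0° = 66.89 m/s.
Time to reach the wall: t = 148 / 31.19 = 4.745 s.
Height at that point: y = 66.89×4.745 − 4.900×4.745² = 207.1 m.
That is 280 − 207.1 = 72.9 m below the top of the wall, so the shell does not clear it.

No — it falls 72.9 m short of clearing the wall.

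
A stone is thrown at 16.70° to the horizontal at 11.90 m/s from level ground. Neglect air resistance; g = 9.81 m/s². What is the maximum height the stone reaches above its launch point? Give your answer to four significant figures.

0.5960 m

Vertical component of launch velocity: v_y = 11.90 sin 16.70° = 3.4196 m/s.
At the highest point the vertical velocity is zero, so v_y² = 2 g h_max.
h_max = (3.4196)² / (2 × 9.81) = 11.694 / 19.62 = 0.5960 m.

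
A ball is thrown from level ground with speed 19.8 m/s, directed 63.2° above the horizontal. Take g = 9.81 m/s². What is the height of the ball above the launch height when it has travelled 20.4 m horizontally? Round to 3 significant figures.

14.8 m

v_x = 19.8 cos 63.2° = 8.927 m/s, v_y0 = 19.8 sin 63.2° = 17.67 m/s.
Time to reach x = 20.4 m: t = x / v_x = 20.4 / 8.927 = 2.285 s.
y = v_y0 t − ½ g t² = 17.67×2.285 − 4.905×2.285² = 14.8 m.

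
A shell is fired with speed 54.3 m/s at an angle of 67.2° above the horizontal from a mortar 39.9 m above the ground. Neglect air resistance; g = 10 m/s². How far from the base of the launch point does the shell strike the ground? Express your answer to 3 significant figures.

Components: v_x = 54.3 cos 67.2° = 21.04 m/s, v_y = 54.3 sin 67.2° = 50.06 m/s.
Vertical: 0 = 39.9 + 50.06 t − ½(10) t² ⇒ 5.000 t² − 50.06 t − 39.9 = 0.
t = [50.06 + √(2506 + 798.0)] / 10.00 = 10.75 s.
Horizontal: R = v_x · t = 21.04 × 10.75 = 226 m.

226 m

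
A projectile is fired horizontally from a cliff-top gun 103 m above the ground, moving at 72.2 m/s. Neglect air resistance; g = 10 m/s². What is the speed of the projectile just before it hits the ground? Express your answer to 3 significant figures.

85.3 m/s

Fall time: t = √(2 × 103 / 10) = 4.539 s.
At impact: v_x = 72.2 m/s (unchanged), v_y = g t = 10 × 4.539 = 45.39 m/s.
Speed = √(v_x² + v_y²) = √(5213 + 2060) = 85.3 m/s.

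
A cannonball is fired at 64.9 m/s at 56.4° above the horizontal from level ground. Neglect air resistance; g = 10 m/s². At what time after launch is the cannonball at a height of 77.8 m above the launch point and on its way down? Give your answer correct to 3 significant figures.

v_y0 = 64.9 sin 56.4° = 54.06 m/s.
Set y = v_y0 t − ½ g t² = 77.8: 5.000 t² − 54.06 t + 77.8 = 0.
t = [54.06 ± √(2922 − 1556)] / 10 = (54.06 ± 36.96) / 10, giving t = 1.71 s or t = 9.10 s.
On the way down corresponds to the larger root: t = 9.10 s.

9.10 s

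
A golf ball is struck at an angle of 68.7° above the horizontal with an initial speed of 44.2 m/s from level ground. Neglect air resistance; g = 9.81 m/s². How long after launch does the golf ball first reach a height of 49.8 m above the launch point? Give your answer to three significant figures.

v_y0 = 44.2 sin 68.7° = 41.18 m/s.
Set y = v_y0 t − ½ g t² = 49.8: 4.905 t² − 41.18 t + 49.8 = 0.
t = [41.18 ± √(1696 − 977.1)] / 9.81 = (41.18 ± 26.81) / 9.81, giving t = 1.46 s or t = 6.93 s.
The golf ball is on the way up at the first time, so t = 1.46 s.

1.46 s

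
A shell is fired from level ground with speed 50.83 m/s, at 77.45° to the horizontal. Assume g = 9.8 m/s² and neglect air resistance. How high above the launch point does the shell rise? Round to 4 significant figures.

Vertical component of launch velocity: v_y = 50.83 sin 77.45° = 49.616 m/s.
At the highest point the vertical velocity is zero, so v_y² = 2 g h_max.
h_max = (49.616)² / (2 × 9.8) = 2461.7 / 19.60 = 125.6 m.

125.6 m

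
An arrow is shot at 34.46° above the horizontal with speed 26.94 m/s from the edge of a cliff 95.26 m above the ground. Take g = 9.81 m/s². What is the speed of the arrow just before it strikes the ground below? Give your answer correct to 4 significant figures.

50.94 m/s

v_x = 26.94 cos 34.46° = 22.213 m/s is unchanged throughout.
For the vertical component, v_y² = v_y0² + 2 g h = (15.243)² + 2×9.81×95.26 = 2101.4, so |v_y| = 45.841 m/s.
Impact speed = √(v_x² + v_y²) = √(493.42 + 2101.4) = 50.94 m/s.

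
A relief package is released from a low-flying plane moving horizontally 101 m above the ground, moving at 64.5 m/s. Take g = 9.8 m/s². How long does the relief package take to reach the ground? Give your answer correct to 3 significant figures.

4.54 s

The horizontal speed doesn't affect the fall. With v_y0 = 0, h = ½ g t².
t = √(2 × 101 / 9.8) = √20.61 = 4.54 s.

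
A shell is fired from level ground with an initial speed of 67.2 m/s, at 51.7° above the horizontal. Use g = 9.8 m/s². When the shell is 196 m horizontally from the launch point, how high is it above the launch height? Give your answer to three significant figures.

140 m

v_x = 67.2 cos 51.7° = 41.65 m/s, v_y0 = 67.2 sin 51.7° = 52.74 m/s.
Time to reach x = 196 m: t = x / v_x = 196 / 41.65 = 4.706 s.
y = v_y0 t − ½ g t² = 52.74×4.706 − 4.900×4.706² = 140 m.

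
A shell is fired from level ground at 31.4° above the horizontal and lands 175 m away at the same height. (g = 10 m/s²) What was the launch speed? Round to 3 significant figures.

On level ground, R = v₀² sin(2θ) / g, so v₀ = √(R g / sin 2θ).
sin(2 × 31.4°) = 0.8894.
v₀ = √(175 × 10 / 0.8894) = √1968 = 44.4 m/s.

44.4 m/s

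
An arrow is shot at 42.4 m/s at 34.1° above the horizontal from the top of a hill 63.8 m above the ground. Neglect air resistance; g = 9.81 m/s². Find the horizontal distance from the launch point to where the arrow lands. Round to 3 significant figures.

Components: v_x = 42.4 cos 34.1° = 35.11 m/s, v_y = 42.4 sin 34.1° = 23.77 m/s.
Vertical: 0 = 63.8 + 23.77 t − ½(9.81) t² ⇒ 4.905 t² − 23.77 t − 63.8 = 0.
t = [23.77 + √(565.0 + 1252)] / 9.810 = 6.768 s.
Horizontal: R = v_x · t = 35.11 × 6.768 = 238 m.

238 m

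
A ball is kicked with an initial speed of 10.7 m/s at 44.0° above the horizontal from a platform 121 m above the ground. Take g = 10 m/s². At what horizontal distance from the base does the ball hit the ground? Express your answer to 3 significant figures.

44.0 m

Components: v_x = 10.7 cos 44.0° = 7.697 m/s, v_y = 10.7 sin 44.0° = 7.433 m/s.
Vertical: 0 = 121 + 7.433 t − ½(10) t² ⇒ 5.000 t² − 7.433 t − 121 = 0.
t = [7.433 + √(55.25 + 2420)] / 10.00 = 5.718 s.
Horizontal: R = v_x · t = 7.697 × 5.718 = 44.0 m.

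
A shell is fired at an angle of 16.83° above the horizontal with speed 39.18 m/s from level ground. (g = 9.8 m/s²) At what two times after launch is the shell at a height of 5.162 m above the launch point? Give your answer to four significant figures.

0.6223 s and 1.693 s

v_y0 = 39.18 sin 16.83° = 11.344 m/s.
Set y = v_y0 t − ½ g t² = 5.162: 4.900 t² − 11.344 t + 5.162 = 0.
t = [11.344 ± √(128.69 − 101.18)] / 9.8 = (11.344 ± 5.2450) / 9.8, giving t = 0.6223 s or t = 1.693 s.
So the shell is at 5.162 m at t = 0.6223 s (rising) and t = 1.693 s (falling).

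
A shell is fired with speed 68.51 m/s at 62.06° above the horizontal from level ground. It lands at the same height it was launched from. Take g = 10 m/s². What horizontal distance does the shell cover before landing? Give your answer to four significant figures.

Components: v_x = 68.51 cos 62.06° = 32.100 m/s, v_y = 68.51 sin 62.06° = 60.524 m/s.
Time of flight (same landing height): t = 2 v_y / g = 2 × 60.524 / 10 = 12.105 s.
Range: R = v_x · t = 32.100 × 12.105 = 388.6 m.

388.6 m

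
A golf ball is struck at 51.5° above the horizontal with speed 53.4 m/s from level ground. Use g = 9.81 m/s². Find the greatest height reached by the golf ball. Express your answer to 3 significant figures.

Vertical component of launch velocity: v_y = 53.4 sin 51.5° = 41.79 m/s.
At the highest point the vertical velocity is zero, so v_y² = 2 g h_max.
h_max = (41.79)² / (2 × 9.81) = 1746 / 19.62 = 89.0 m.

89.0 m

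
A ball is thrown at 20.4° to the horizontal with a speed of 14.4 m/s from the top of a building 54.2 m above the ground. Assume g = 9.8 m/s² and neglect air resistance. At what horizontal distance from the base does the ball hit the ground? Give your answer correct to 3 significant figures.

52.3 m

Components: v_x = 14.4 cos 20.4° = 13.50 m/s, v_y = 14.4 sin 20.4° = 5.019 m/s.
Vertical: 0 = 54.2 + 5.019 t − ½(9.8) t² ⇒ 4.900 t² − 5.019 t − 54.2 = 0.
t = [5.019 + √(25.19 + 1062)] / 9.800 = 3.877 s.
Horizontal: R = v_x · t = 13.50 × 3.877 = 52.3 m.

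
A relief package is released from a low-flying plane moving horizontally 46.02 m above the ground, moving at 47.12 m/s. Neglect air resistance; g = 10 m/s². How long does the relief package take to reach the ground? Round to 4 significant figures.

3.034 s

The horizontal speed doesn't affect the fall. With v_y0 = 0, h = ½ g t².
t = √(2 × 46.02 / 10) = √9.2040 = 3.034 s.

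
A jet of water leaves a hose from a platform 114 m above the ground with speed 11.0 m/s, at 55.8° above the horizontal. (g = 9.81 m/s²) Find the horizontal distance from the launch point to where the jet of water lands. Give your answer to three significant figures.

Components: v_x = 11.0 cos 55.8° = 6.183 m/s, v_y = 11.0 sin 55.8° = 9.098 m/s.
Vertical: 0 = 114 + 9.098 t − ½(9.81) t² ⇒ 4.905 t² − 9.098 t − 114 = 0.
t = [9.098 + √(82.77 + 2237)] / 9.810 = 5.837 s.
Horizontal: R = v_x · t = 6.183 × 5.837 = 36.1 m.

36.1 m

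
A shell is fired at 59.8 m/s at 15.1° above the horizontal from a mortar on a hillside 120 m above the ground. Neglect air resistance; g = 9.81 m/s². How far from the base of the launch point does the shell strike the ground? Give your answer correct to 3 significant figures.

Components: v_x = 59.8 cos 15.1° = 57.74 m/s, v_y = 59.8 sin 15.1° = 15.58 m/s.
Vertical: 0 = 120 + 15.58 t − ½(9.81) t² ⇒ 4.905 t² − 15.58 t − 120 = 0.
t = [15.58 + √(242.7 + 2354)] / 9.810 = 6.783 s.
Horizontal: R = v_x · t = 57.74 × 6.783 = 392 m.

392 m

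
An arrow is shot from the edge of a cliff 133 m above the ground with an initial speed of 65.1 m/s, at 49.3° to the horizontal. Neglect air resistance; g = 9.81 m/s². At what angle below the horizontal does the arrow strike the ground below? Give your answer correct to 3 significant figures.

v_x = 65.1 cos 49.3° = 42.45 m/s.
At impact |v_y| = √(v_y0² + 2 g h) = √(49.35² + 2×9.81×133) = 71.03 m/s.
Angle below horizontal = arctan(|v_y| / v_x) = arctan(71.03 / 42.45) = 59.1°.

59.1°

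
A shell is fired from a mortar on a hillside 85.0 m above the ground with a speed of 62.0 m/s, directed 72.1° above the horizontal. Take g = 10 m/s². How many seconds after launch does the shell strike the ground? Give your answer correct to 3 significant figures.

Vertical component: v_y = 62.0 sin 72.1° = 59.00 m/s.
Taking up as positive with launch at y = 85.0 m, landing at y = 0: 0 = 85.0 + 59.00 t − ½(10) t².
Solving 5.000 t² − 59.00 t − 85.0 = 0 gives t = [59.00 + √(59.00² + 4·5.000·85.0)] / 10.00 = 13.1 s.

13.1 s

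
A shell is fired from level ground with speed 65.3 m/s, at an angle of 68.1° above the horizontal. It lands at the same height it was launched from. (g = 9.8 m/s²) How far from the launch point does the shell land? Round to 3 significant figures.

Components: v_x = 65.3 cos 68.1° = 24.36 m/s, v_y = 65.3 sin 68.1° = 60.59 m/s.
Time of flight (same landing height): t = 2 v_y / g = 2 × 60.59 / 9.8 = 12.37 s.
Range: R = v_x · t = 24.36 × 12.37 = 301 m.

301 m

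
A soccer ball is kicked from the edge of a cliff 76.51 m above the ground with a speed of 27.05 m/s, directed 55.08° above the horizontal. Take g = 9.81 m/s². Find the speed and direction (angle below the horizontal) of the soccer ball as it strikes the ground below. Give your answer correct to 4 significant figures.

v_x = 27.05 cos 55.08° = 15.484 m/s (constant).
|v_y| at impact = √((22.180)² + 2×9.81×76.51) = 44.644 m/s.
Speed = √(15.484² + 44.644²) = 47.25 m/s; angle = arctan(44.644/15.484) = 70.87° below horizontal.

47.25 m/s at 70.87° below the horizontal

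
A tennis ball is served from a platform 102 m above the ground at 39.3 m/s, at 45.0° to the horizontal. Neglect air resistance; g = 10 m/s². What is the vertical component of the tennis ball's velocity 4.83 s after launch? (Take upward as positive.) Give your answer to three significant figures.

-20.5 m/s

Initial vertical component: v_y0 = 39.3 sin 45.0° = 27.79 m/s.
v_y(t) = v_y0 − g t = 27.79 − 10 × 4.83 = -20.5 m/s.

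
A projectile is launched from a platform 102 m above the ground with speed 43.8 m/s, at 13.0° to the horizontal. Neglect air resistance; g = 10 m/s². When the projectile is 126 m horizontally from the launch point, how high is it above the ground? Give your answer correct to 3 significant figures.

v_x = 43.8 cos 13.0° = 42.68 m/s, v_y0 = 43.8 sin 13.0° = 9.853 m/s.
Time to reach x = 126 m: t = x / v_x = 126 / 42.68 = 2.952 s.
y = 102 + v_y0 t − ½ g t² = 102 + 9.853×2.952 − 5.000×2.952² = 87.5 m.

87.5 m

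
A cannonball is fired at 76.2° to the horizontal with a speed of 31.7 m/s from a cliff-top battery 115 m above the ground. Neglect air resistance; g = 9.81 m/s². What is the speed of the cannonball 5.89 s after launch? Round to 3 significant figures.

v_x = 31.7 cos 76.2° = 7.562 m/s (constant).
v_y(t) = 31.7 sin 76.2° − g t = 30.78 − 9.81 × 5.89 = -27.00 m/s.
Speed = √(v_x² + v_y²) = √(57.18 + 729.0) = 28.0 m/s.

28.0 m/s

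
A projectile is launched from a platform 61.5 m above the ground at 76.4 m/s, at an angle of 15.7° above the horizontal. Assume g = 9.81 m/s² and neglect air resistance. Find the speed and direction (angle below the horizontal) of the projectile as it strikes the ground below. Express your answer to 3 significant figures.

83.9 m/s at 28.8° below the horizontal

v_x = 76.4 cos 15.7° = 73.55 m/s (constant).
|v_y| at impact = √((20.67)² + 2×9.81×61.5) = 40.42 m/s.
Speed = √(73.55² + 40.42²) = 83.9 m/s; angle = arctan(40.42/73.55) = 28.8° below horizontal.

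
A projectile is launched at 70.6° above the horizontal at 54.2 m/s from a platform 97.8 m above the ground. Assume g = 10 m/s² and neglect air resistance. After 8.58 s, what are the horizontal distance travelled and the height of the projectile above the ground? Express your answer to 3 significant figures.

v_x = 54.2 cos 70.6° = 18.00 m/s; v_y0 = 54.2 sin 70.6° = 51.12 m/s.
x = v_x t = 18.00 × 8.58 = 154 m.
y = 97.8 + v_y0 t − ½ g t² = 168 m.

x = 154 m, y = 168 m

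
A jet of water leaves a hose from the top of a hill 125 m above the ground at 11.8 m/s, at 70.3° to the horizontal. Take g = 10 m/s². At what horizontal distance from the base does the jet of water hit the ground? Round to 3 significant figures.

Components: v_x = 11.8 cos 70.3° = 3.978 m/s, v_y = 11.8 sin 70.3° = 11.11 m/s.
Vertical: 0 = 125 + 11.11 t − ½(10) t² ⇒ 5.000 t² − 11.11 t − 125 = 0.
t = [11.11 + √(123.4 + 2500)] / 10.00 = 6.233 s.
Horizontal: R = v_x · t = 3.978 × 6.233 = 24.8 m.

24.8 m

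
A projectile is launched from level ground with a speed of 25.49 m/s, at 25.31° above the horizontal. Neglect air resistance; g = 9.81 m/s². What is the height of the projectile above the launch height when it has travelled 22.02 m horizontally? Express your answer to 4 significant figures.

v_x = 25.49 cos 25.31° = 23.043 m/s, v_y0 = 25.49 sin 25.31° = 10.897 m/s.
Time to reach x = 22.02 m: t = x / v_x = 22.02 / 23.043 = 0.95560 s.
y = v_y0 t − ½ g t² = 10.897×0.95560 − 4.905×0.95560² = 5.934 m.

5.934 m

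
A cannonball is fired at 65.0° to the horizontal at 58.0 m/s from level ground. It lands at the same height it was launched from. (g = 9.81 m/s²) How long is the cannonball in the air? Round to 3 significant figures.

Vertical component: v_y = 58.0 sin 65.0° = 52.57 m/s.
For a projectile landing at launch height, time of flight is t = 2 v_y / g = 2 × 52.57 / 9.81 = 10.7 s.

10.7 s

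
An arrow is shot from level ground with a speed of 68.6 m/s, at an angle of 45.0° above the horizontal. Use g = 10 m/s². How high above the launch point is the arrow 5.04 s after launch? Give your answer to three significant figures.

117 m

v_y0 = 68.6 sin 45.0° = 48.51 m/s.
y(t) = v_y0 t − ½ g t² = 48.51×5.04 − 5.000×5.04² = 117 m.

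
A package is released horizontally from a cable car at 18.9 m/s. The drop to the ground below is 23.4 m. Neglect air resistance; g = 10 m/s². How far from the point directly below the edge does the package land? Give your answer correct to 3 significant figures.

Initial vertical velocity is zero, so the fall time comes from h = ½ g t²: t = √(2 × 23.4 / 10) = 2.163 s.
Horizontal motion is uniform at 18.9 m/s, so x = 18.9 × 2.163 = 40.9 m.

40.9 m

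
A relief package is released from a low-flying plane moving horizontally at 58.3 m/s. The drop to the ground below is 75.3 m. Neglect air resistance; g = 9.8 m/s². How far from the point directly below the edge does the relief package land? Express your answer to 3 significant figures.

Initial vertical velocity is zero, so the fall time comes from h = ½ g t²: t = √(2 × 75.3 / 9.8) = 3.920 s.
Horizontal motion is uniform at 58.3 m/s, so x = 58.3 × 3.920 = 229 m.

229 m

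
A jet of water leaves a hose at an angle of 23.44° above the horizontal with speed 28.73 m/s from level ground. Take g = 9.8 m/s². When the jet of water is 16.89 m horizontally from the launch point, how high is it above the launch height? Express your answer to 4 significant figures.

v_x = 28.73 cos 23.44° = 26.359 m/s, v_y0 = 28.73 sin 23.44° = 11.428 m/s.
Time to reach x = 16.89 m: t = x / v_x = 16.89 / 26.359 = 0.64077 s.
y = v_y0 t − ½ g t² = 11.428×0.64077 − 4.900×0.64077² = 5.311 m.

5.311 m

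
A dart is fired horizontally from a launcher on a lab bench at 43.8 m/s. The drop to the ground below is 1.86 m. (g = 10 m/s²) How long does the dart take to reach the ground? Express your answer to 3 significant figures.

0.610 s

The horizontal speed doesn't affect the fall. With v_y0 = 0, h = ½ g t².
t = √(2 × 1.86 / 10) = √0.3720 = 0.610 s.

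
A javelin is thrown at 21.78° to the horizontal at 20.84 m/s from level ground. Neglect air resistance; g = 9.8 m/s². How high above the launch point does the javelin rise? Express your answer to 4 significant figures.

3.051 m

Vertical component of launch velocity: v_y = 20.84 sin 21.78° = 7.7326 m/s.
At the highest point the vertical velocity is zero, so v_y² = 2 g h_max.
h_max = (7.7326)² / (2 × 9.8) = 59.793 / 19.60 = 3.051 m.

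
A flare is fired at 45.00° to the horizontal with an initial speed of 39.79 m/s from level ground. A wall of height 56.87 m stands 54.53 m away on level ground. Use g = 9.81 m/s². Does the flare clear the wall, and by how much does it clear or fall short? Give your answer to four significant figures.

v_x = 39.79 cos 45.00° = 28.136 m/s; v_y0 = 39.79 sin 45.00° = 28.136 m/s.
Time to reach the wall: t = 54.53 / 28.136 = 1.9381 s.
Height at that point: y = 28.136×1.9381 − 4.905×1.9381² = 36.106 m.
That is 56.87 − 36.106 = 20.76 m below the top of the wall, so the flare does not clear it.

No — it falls 20.76 m short of clearing the wall.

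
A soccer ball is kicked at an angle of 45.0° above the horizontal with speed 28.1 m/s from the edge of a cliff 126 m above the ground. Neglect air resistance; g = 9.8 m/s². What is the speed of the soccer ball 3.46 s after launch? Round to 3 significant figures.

24.3 m/s

v_x = 28.1 cos 45.0° = 19.87 m/s (constant).
v_y(t) = 28.1 sin 45.0° − g t = 19.87 − 9.8 × 3.46 = -14.04 m/s.
Speed = √(v_x² + v_y²) = √(394.8 + 197.1) = 24.3 m/s.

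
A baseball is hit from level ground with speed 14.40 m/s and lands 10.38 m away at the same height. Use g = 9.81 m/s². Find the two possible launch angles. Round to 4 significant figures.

14.71° and 75.29°

Level-ground range: R = v₀² sin(2θ)/g ⇒ sin 2θ = R g / v₀² = 10.38×9.81/14.40² = 0.4911.
2θ = arcsin(0.4911) = 29.413° or 180° − 29.413° = 150.587°.
So θ = 14.71° or θ = 75.29°.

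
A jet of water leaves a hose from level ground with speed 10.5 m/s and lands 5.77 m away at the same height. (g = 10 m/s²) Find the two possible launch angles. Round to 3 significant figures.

Level-ground range: R = v₀² sin(2θ)/g ⇒ sin 2θ = R g / v₀² = 5.77×10/10.5² = 0.5234.
2θ = arcsin(0.5234) = 31.56° or 180° − 31.56° = 148.44°.
So θ = 15.8° or θ = 74.2°.

15.8° and 74.2°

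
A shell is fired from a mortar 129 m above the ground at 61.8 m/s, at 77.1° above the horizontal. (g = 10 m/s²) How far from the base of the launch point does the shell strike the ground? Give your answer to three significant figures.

Components: v_x = 61.8 cos 77.1° = 13.80 m/s, v_y = 61.8 sin 77.1° = 60.24 m/s.
Vertical: 0 = 129 + 60.24 t − ½(10) t² ⇒ 5.000 t² − 60.24 t − 129 = 0.
t = [60.24 + √(3629 + 2580)] / 10.00 = 13.90 s.
Horizontal: R = v_x · t = 13.80 × 13.90 = 192 m.

192 m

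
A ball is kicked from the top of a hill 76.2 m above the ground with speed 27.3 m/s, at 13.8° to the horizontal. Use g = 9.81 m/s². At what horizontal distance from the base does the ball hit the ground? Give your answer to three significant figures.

124 m

Components: v_x = 27.3 cos 13.8° = 26.51 m/s, v_y = 27.3 sin 13.8° = 6.512 m/s.
Vertical: 0 = 76.2 + 6.512 t − ½(9.81) t² ⇒ 4.905 t² − 6.512 t − 76.2 = 0.
t = [6.512 + √(42.41 + 1495)] / 9.810 = 4.661 s.
Horizontal: R = v_x · t = 26.51 × 4.661 = 124 m.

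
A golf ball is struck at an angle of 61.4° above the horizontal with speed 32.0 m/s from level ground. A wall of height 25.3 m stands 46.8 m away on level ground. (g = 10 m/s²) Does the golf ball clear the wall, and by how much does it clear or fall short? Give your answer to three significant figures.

v_x = 32.0 cos 61.4° = 15.32 m/s; v_y0 = 32.0 sin 61.4° = 28.10 m/s.
Time to reach the wall: t = 46.8 / 15.32 = 3.055 s.
Height at that point: y = 28.10×3.055 − 5.000×3.055² = 39.18 m.
That is 39.18 − 25.3 = 13.9 m above the top of the wall, so the golf ball clears it.

Yes — it clears the wall by 13.9 m.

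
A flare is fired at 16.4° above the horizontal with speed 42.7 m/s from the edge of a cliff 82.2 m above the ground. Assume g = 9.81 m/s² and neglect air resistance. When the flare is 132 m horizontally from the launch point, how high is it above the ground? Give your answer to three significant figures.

v_x = 42.7 cos 16.4° = 40.96 m/s, v_y0 = 42.7 sin 16.4° = 12.06 m/s.
Time to reach x = 132 m: t = x / v_x = 132 / 40.96 = 3.223 s.
y = 82.2 + v_y0 t − ½ g t² = 82.2 + 12.06×3.223 − 4.905×3.223² = 70.1 m.

70.1 m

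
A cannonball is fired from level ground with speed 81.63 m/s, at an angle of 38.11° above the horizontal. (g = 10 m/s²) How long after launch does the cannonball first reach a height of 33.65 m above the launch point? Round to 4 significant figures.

v_y0 = 81.63 sin 38.11° = 50.380 m/s.
Set y = v_y0 t − ½ g t² = 33.65: 5.000 t² − 50.380 t + 33.65 = 0.
t = [50.380 ± √(2538.1 − 673.00)] / 10 = (50.380 ± 43.187) / 10, giving t = 0.7193 s or t = 9.357 s.
The cannonball is on the way up at the first time, so t = 0.7193 s.

0.7193 s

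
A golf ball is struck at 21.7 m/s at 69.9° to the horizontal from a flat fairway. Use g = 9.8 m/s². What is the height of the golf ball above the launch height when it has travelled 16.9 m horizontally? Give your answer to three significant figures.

v_x = 21.7 cos 69.9° = 7.457 m/s, v_y0 = 21.7 sin 69.9° = 20.38 m/s.
Time to reach x = 16.9 m: t = x / v_x = 16.9 / 7.457 = 2.266 s.
y = v_y0 t − ½ g t² = 20.38×2.266 − 4.900×2.266² = 21.0 m.

21.0 m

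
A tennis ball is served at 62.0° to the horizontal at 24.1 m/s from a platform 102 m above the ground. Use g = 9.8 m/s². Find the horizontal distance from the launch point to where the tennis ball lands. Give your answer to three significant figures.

81.7 m

Components: v_x = 24.1 cos 62.0° = 11.31 m/s, v_y = 24.1 sin 62.0° = 21.28 m/s.
Vertical: 0 = 102 + 21.28 t − ½(9.8) t² ⇒ 4.900 t² − 21.28 t − 102 = 0.
t = [21.28 + √(452.8 + 1999)] / 9.800 = 7.224 s.
Horizontal: R = v_x · t = 11.31 × 7.224 = 81.7 m.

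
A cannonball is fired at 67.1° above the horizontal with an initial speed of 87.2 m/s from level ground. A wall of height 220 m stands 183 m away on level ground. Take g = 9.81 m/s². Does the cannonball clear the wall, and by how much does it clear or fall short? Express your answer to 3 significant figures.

Yes — it clears the wall by 70.6 m.

v_x = 87.2 cos 67.1° = 33.93 m/s; v_y0 = 87.2 sin 67.1° = 80.33 m/s.
Time to reach the wall: t = 183 / 33.93 = 5.393 s.
Height at that point: y = 80.33×5.393 − 4.905×5.393² = 290.6 m.
That is 290.6 − 220 = 70.6 m above the top of the wall, so the cannonball clears it.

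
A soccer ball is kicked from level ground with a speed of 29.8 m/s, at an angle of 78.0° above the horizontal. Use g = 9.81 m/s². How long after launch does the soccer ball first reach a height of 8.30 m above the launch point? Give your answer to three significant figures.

v_y0 = 29.8 sin 78.0° = 29.15 m/s.
Set y = v_y0 t − ½ g t² = 8.30: 4.905 t² − 29.15 t + 8.30 = 0.
t = [29.15 ± √(849.7 − 162.8)] / 9.81 = (29.15 ± 26.21) / 9.81, giving t = 0.300 s or t = 5.64 s.
The soccer ball is on the way up at the first time, so t = 0.300 s.

0.300 s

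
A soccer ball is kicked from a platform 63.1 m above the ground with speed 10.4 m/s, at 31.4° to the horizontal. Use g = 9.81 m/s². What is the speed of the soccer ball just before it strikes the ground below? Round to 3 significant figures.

v_x = 10.4 cos 31.4° = 8.877 m/s is unchanged throughout.
For the vertical component, v_y² = v_y0² + 2 g h = (5.419)² + 2×9.81×63.1 = 1267, so |v_y| = 35.59 m/s.
Impact speed = √(v_x² + v_y²) = √(78.80 + 1267) = 36.7 m/s.

36.7 m/s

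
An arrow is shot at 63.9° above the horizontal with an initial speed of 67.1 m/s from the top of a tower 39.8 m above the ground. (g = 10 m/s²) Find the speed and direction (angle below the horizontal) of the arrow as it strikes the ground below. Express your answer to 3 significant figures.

v_x = 67.1 cos 63.9° = 29.52 m/s (constant).
|v_y| at impact = √((60.26)² + 2×10×39.8) = 66.54 m/s.
Speed = √(29.52² + 66.54²) = 72.8 m/s; angle = arctan(66.54/29.52) = 66.1° below horizontal.

72.8 m/s at 66.1° below the horizontal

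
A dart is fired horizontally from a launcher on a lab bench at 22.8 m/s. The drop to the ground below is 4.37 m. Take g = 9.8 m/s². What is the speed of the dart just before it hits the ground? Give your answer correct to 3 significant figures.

Fall time: t = √(2 × 4.37 / 9.8) = 0.9444 s.
At impact: v_x = 22.8 m/s (unchanged), v_y = g t = 9.8 × 0.9444 = 9.255 m/s.
Speed = √(v_x² + v_y²) = √(519.8 + 85.66) = 24.6 m/s.

24.6 m/s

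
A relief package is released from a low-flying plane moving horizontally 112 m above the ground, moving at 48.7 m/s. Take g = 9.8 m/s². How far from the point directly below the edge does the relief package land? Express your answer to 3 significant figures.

233 m

Initial vertical velocity is zero, so the fall time comes from h = ½ g t²: t = √(2 × 112 / 9.8) = 4.781 s.
Horizontal motion is uniform at 48.7 m/s, so x = 48.7 × 4.781 = 233 m.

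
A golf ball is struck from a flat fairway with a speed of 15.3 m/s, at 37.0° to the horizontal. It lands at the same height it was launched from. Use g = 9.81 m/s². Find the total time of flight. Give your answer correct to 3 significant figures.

Vertical component: v_y = 15.3 sin 37.0° = 9.208 m/s.
For a projectile landing at launch height, time of flight is t = 2 v_y / g = 2 × 9.208 / 9.81 = 1.88 s.

1.88 s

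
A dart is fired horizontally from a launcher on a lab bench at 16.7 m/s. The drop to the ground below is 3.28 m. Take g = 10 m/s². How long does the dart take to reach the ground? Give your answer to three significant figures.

0.810 s

The horizontal speed doesn't affect the fall. With v_y0 = 0, h = ½ g t².
t = √(2 × 3.28 / 10) = √0.6560 = 0.810 s.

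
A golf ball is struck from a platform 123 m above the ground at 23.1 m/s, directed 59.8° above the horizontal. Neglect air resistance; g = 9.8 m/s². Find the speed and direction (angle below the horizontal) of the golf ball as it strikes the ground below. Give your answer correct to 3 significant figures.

v_x = 23.1 cos 59.8° = 11.62 m/s (constant).
|v_y| at impact = √((19.96)² + 2×9.8×123) = 53.00 m/s.
Speed = √(11.62² + 53.00²) = 54.3 m/s; angle = arctan(53.00/11.62) = 77.6° below horizontal.

54.3 m/s at 77.6° below the horizontal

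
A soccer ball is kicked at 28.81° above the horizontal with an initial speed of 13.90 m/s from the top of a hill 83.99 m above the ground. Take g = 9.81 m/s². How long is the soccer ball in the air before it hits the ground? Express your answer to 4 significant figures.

4.877 s

Vertical component: v_y = 13.90 sin 28.81° = 6.6985 m/s.
Taking up as positive with launch at y = 83.99 m, landing at y = 0: 0 = 83.99 + 6.6985 t − ½(9.81) t².
Solving 4.905 t² − 6.6985 t − 83.99 = 0 gives t = [6.6985 + √(6.6985² + 4·4.905·83.99)] / 9.810 = 4.877 s.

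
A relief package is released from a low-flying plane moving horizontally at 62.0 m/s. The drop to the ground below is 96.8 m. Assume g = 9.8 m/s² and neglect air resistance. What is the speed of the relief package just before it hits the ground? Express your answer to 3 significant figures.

Fall time: t = √(2 × 96.8 / 9.8) = 4.445 s.
At impact: v_x = 62.0 m/s (unchanged), v_y = g t = 9.8 × 4.445 = 43.56 m/s.
Speed = √(v_x² + v_y²) = √(3844 + 1897) = 75.8 m/s.

75.8 m/s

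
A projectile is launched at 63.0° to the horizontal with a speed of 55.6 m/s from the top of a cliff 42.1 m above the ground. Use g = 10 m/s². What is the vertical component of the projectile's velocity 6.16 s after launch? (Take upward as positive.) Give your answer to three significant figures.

Initial vertical component: v_y0 = 55.6 sin 63.0° = 49.54 m/s.
v_y(t) = v_y0 − g t = 49.54 − 10 × 6.16 = -12.1 m/s.

-12.1 m/s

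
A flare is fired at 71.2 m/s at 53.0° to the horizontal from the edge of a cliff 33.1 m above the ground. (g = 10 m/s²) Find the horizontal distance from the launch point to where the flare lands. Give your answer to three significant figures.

Components: v_x = 71.2 cos 53.0° = 42.85 m/s, v_y = 71.2 sin 53.0° = 56.86 m/s.
Vertical: 0 = 33.1 + 56.86 t − ½(10) t² ⇒ 5.000 t² − 56.86 t − 33.1 = 0.
t = [56.86 + √(3233 + 662.0)] / 10.00 = 11.93 s.
Horizontal: R = v_x · t = 42.85 × 11.93 = 511 m.

511 m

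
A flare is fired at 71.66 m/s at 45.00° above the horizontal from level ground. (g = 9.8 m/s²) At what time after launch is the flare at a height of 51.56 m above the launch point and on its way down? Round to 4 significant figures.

v_y0 = 71.66 sin 45.00° = 50.671 m/s.
Set y = v_y0 t − ½ g t² = 51.56: 4.900 t² − 50.671 t + 51.56 = 0.
t = [50.671 ± √(2567.6 − 1010.6)] / 9.8 = (50.671 ± 39.459) / 9.8, giving t = 1.144 s or t = 9.197 s.
On the way down corresponds to the larger root: t = 9.197 s.

9.197 s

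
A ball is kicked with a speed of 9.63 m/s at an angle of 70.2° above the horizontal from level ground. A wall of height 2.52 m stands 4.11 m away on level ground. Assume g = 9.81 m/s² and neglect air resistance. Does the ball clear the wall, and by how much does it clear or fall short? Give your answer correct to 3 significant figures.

v_x = 9.63 cos 70.2° = 3.262 m/s; v_y0 = 9.63 sin 70.2° = 9.061 m/s.
Time to reach the wall: t = 4.11 / 3.262 = 1.260 s.
Height at that point: y = 9.061×1.260 − 4.905×1.260² = 3.630 m.
That is 3.630 − 2.52 = 1.11 m above the top of the wall, so the ball clears it.

Yes — it clears the wall by 1.11 m.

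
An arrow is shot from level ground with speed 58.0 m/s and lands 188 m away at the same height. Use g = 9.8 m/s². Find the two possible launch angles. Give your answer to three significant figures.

Level-ground range: R = v₀² sin(2θ)/g ⇒ sin 2θ = R g / v₀² = 188×9.8/58.0² = 0.5477.
2θ = arcsin(0.5477) = 33.21° or 180° − 33.21° = 146.79°.
So θ = 16.6° or θ = 73.4°.

16.6° and 73.4°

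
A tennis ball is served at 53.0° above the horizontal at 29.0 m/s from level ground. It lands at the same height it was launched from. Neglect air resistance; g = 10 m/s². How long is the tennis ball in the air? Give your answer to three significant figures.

4.63 s

Vertical component: v_y = 29.0 sin 53.0° = 23.16 m/s.
For a projectile landing at launch height, time of flight is t = 2 v_y / g = 2 × 23.16 / 10 = 4.63 s.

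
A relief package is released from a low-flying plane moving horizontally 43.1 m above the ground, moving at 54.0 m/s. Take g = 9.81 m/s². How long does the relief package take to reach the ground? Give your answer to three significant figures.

The horizontal speed doesn't affect the fall. With v_y0 = 0, h = ½ g t².
t = √(2 × 43.1 / 9.81) = √8.787 = 2.96 s.

2.96 s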